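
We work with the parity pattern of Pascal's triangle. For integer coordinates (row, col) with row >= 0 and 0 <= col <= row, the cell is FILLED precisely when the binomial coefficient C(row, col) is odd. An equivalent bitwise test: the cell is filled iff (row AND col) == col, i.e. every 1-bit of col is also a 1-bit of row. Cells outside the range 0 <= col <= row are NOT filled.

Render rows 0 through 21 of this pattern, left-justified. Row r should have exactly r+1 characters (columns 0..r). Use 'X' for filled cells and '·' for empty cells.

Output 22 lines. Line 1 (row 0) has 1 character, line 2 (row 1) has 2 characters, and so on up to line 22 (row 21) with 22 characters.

r0=0: X
r1=1: XX
r2=10: X·X
r3=11: XXXX
r4=100: X···X
r5=101: XX··XX
r6=110: X·X·X·X
r7=111: XXXXXXXX
r8=1000: X·······X
r9=1001: XX······XX
r10=1010: X·X·····X·X
r11=1011: XXXX····XXXX
r12=1100: X···X···X···X
r13=1101: XX··XX··XX··XX
r14=1110: X·X·X·X·X·X·X·X
r15=1111: XXXXXXXXXXXXXXXX
r16=10000: X···············X
r17=10001: XX··············XX
r18=10010: X·X·············X·X
r19=10011: XXXX············XXXX
r20=10100: X···X···········X···X
r21=10101: XX··XX··········XX··XX

Answer: X
XX
X·X
XXXX
X···X
XX··XX
X·X·X·X
XXXXXXXX
X·······X
XX······XX
X·X·····X·X
XXXX····XXXX
X···X···X···X
XX··XX··XX··XX
X·X·X·X·X·X·X·X
XXXXXXXXXXXXXXXX
X···············X
XX··············XX
X·X·············X·X
XXXX············XXXX
X···X···········X···X
XX··XX··········XX··XX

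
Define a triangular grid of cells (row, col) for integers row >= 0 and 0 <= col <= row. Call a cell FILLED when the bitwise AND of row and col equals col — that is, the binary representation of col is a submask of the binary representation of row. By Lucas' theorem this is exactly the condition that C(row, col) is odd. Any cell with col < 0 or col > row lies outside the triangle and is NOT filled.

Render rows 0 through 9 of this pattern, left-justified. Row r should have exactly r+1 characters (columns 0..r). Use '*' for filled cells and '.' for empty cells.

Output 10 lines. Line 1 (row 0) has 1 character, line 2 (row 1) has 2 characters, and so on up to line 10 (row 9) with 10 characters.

r0=0: *
r1=1: **
r2=10: *.*
r3=11: ****
r4=100: *...*
r5=101: **..**
r6=110: *.*.*.*
r7=111: ********
r8=1000: *.......*
r9=1001: **......**

Answer: *
**
*.*
****
*...*
**..**
*.*.*.*
********
*.......*
**......**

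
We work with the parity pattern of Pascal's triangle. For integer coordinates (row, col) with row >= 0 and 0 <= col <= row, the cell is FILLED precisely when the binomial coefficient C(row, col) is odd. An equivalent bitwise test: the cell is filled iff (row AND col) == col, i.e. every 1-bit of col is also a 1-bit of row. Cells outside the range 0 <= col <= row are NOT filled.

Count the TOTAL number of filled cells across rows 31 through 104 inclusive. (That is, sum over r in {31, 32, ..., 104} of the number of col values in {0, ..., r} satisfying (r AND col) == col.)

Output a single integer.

Answer: 1120

Derivation:
r31=11111 pc5: +32 =32
r32=100000 pc1: +2 =34
r33=100001 pc2: +4 =38
r34=100010 pc2: +4 =42
r35=100011 pc3: +8 =50
r36=100100 pc2: +4 =54
r37=100101 pc3: +8 =62
r38=100110 pc3: +8 =70
r39=100111 pc4: +16 =86
r40=101000 pc2: +4 =90
r41=101001 pc3: +8 =98
r42=101010 pc3: +8 =106
r43=101011 pc4: +16 =122
r44=101100 pc3: +8 =130
r45=101101 pc4: +16 =146
r46=101110 pc4: +16 =162
r47=101111 pc5: +32 =194
r48=110000 pc2: +4 =198
r49=110001 pc3: +8 =206
r50=110010 pc3: +8 =214
r51=110011 pc4: +16 =230
r52=110100 pc3: +8 =238
r53=110101 pc4: +16 =254
r54=110110 pc4: +16 =270
r55=110111 pc5: +32 =302
r56=111000 pc3: +8 =310
r57=111001 pc4: +16 =326
r58=111010 pc4: +16 =342
r59=111011 pc5: +32 =374
r60=111100 pc4: +16 =390
r61=111101 pc5: +32 =422
r62=111110 pc5: +32 =454
r63=111111 pc6: +64 =518
r64=1000000 pc1: +2 =520
r65=1000001 pc2: +4 =524
r66=1000010 pc2: +4 =528
r67=1000011 pc3: +8 =536
r68=1000100 pc2: +4 =540
r69=1000101 pc3: +8 =548
r70=1000110 pc3: +8 =556
r71=1000111 pc4: +16 =572
r72=1001000 pc2: +4 =576
r73=1001001 pc3: +8 =584
r74=1001010 pc3: +8 =592
r75=1001011 pc4: +16 =608
r76=1001100 pc3: +8 =616
r77=1001101 pc4: +16 =632
r78=1001110 pc4: +16 =648
r79=1001111 pc5: +32 =680
r80=1010000 pc2: +4 =684
r81=1010001 pc3: +8 =692
r82=1010010 pc3: +8 =700
r83=1010011 pc4: +16 =716
r84=1010100 pc3: +8 =724
r85=1010101 pc4: +16 =740
r86=1010110 pc4: +16 =756
r87=1010111 pc5: +32 =788
r88=1011000 pc3: +8 =796
r89=1011001 pc4: +16 =812
r90=1011010 pc4: +16 =828
r91=1011011 pc5: +32 =860
r92=1011100 pc4: +16 =876
r93=1011101 pc5: +32 =908
r94=1011110 pc5: +32 =940
r95=1011111 pc6: +64 =1004
r96=1100000 pc2: +4 =1008
r97=1100001 pc3: +8 =1016
r98=1100010 pc3: +8 =1024
r99=1100011 pc4: +16 =1040
r100=1100100 pc3: +8 =1048
r101=1100101 pc4: +16 =1064
r102=1100110 pc4: +16 =1080
r103=1100111 pc5: +32 =1112
r104=1101000 pc3: +8 =1120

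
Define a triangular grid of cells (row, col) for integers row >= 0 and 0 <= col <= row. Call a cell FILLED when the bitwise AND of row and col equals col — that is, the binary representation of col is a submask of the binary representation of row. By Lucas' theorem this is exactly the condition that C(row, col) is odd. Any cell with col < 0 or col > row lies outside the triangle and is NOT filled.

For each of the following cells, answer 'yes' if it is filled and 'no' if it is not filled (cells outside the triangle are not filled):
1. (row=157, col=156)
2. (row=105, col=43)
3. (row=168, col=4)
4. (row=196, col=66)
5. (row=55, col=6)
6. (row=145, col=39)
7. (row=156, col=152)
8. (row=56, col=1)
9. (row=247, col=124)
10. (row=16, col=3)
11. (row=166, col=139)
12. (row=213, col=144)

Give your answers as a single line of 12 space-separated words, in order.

Answer: yes no no no yes no yes no no no no yes

Derivation:
(157,156): row=0b10011101, col=0b10011100, row AND col = 0b10011100 = 156; 156 == 156 -> filled
(105,43): row=0b1101001, col=0b101011, row AND col = 0b101001 = 41; 41 != 43 -> empty
(168,4): row=0b10101000, col=0b100, row AND col = 0b0 = 0; 0 != 4 -> empty
(196,66): row=0b11000100, col=0b1000010, row AND col = 0b1000000 = 64; 64 != 66 -> empty
(55,6): row=0b110111, col=0b110, row AND col = 0b110 = 6; 6 == 6 -> filled
(145,39): row=0b10010001, col=0b100111, row AND col = 0b1 = 1; 1 != 39 -> empty
(156,152): row=0b10011100, col=0b10011000, row AND col = 0b10011000 = 152; 152 == 152 -> filled
(56,1): row=0b111000, col=0b1, row AND col = 0b0 = 0; 0 != 1 -> empty
(247,124): row=0b11110111, col=0b1111100, row AND col = 0b1110100 = 116; 116 != 124 -> empty
(16,3): row=0b10000, col=0b11, row AND col = 0b0 = 0; 0 != 3 -> empty
(166,139): row=0b10100110, col=0b10001011, row AND col = 0b10000010 = 130; 130 != 139 -> empty
(213,144): row=0b11010101, col=0b10010000, row AND col = 0b10010000 = 144; 144 == 144 -> filled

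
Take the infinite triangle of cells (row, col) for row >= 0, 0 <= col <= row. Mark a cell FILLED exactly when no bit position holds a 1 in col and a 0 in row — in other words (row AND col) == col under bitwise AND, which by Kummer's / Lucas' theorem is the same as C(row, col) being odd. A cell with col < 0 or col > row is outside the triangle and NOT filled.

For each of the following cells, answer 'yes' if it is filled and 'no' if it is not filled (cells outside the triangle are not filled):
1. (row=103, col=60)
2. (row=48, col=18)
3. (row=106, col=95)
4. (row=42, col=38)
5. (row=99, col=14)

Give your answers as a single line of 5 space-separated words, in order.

Answer: no no no no no

Derivation:
(103,60): row=0b1100111, col=0b111100, row AND col = 0b100100 = 36; 36 != 60 -> empty
(48,18): row=0b110000, col=0b10010, row AND col = 0b10000 = 16; 16 != 18 -> empty
(106,95): row=0b1101010, col=0b1011111, row AND col = 0b1001010 = 74; 74 != 95 -> empty
(42,38): row=0b101010, col=0b100110, row AND col = 0b100010 = 34; 34 != 38 -> empty
(99,14): row=0b1100011, col=0b1110, row AND col = 0b10 = 2; 2 != 14 -> empty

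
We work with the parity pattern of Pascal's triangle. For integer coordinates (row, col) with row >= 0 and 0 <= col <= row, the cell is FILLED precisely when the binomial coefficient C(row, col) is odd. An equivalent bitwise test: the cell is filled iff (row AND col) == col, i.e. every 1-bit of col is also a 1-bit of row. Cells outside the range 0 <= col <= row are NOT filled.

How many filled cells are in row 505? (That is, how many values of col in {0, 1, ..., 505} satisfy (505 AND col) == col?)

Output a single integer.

505 in binary = 111111001
popcount(505) = number of 1-bits in 111111001 = 7
A col c satisfies (505 AND c) == c iff every set bit of c is also set in 505; each of the 7 set bits of 505 can independently be on or off in c.
count = 2^7 = 128

Answer: 128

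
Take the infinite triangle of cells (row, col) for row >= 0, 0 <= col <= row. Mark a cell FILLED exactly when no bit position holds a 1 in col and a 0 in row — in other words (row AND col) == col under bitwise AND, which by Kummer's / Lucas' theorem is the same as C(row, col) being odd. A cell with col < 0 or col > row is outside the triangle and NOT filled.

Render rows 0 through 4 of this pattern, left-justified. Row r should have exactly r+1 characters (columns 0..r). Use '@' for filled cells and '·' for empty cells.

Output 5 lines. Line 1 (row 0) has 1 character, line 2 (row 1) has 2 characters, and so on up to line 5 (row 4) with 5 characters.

r0=0: @
r1=1: @@
r2=10: @·@
r3=11: @@@@
r4=100: @···@

Answer: @
@@
@·@
@@@@
@···@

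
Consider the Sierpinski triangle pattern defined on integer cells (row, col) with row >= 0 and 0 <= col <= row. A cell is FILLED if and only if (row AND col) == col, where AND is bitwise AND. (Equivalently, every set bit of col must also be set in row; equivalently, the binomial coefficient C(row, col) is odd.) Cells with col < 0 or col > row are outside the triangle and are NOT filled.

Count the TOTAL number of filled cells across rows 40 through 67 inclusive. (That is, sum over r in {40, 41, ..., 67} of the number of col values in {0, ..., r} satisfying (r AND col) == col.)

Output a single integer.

Answer: 450

Derivation:
r40=101000 pc2: +4 =4
r41=101001 pc3: +8 =12
r42=101010 pc3: +8 =20
r43=101011 pc4: +16 =36
r44=101100 pc3: +8 =44
r45=101101 pc4: +16 =60
r46=101110 pc4: +16 =76
r47=101111 pc5: +32 =108
r48=110000 pc2: +4 =112
r49=110001 pc3: +8 =120
r50=110010 pc3: +8 =128
r51=110011 pc4: +16 =144
r52=110100 pc3: +8 =152
r53=110101 pc4: +16 =168
r54=110110 pc4: +16 =184
r55=110111 pc5: +32 =216
r56=111000 pc3: +8 =224
r57=111001 pc4: +16 =240
r58=111010 pc4: +16 =256
r59=111011 pc5: +32 =288
r60=111100 pc4: +16 =304
r61=111101 pc5: +32 =336
r62=111110 pc5: +32 =368
r63=111111 pc6: +64 =432
r64=1000000 pc1: +2 =434
r65=1000001 pc2: +4 =438
r66=1000010 pc2: +4 =442
r67=1000011 pc3: +8 =450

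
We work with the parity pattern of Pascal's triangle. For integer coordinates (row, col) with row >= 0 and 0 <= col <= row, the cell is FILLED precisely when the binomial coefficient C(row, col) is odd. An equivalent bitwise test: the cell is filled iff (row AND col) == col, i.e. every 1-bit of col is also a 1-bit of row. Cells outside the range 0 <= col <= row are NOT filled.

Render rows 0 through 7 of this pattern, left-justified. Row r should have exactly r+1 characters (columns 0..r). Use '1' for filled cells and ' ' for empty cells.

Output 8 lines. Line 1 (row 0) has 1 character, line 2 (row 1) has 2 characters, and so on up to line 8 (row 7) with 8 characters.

r0=0: 1
r1=1: 11
r2=10: 1 1
r3=11: 1111
r4=100: 1   1
r5=101: 11  11
r6=110: 1 1 1 1
r7=111: 11111111

Answer: 1
11
1 1
1111
1   1
11  11
1 1 1 1
11111111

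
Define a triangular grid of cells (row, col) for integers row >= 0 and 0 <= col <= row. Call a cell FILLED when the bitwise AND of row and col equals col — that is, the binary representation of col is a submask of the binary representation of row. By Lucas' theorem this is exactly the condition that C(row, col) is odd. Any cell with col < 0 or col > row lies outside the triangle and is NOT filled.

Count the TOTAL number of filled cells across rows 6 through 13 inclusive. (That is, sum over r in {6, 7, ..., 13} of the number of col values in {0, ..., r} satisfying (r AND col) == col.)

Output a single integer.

Answer: 42

Derivation:
r6=110 pc2: +4 =4
r7=111 pc3: +8 =12
r8=1000 pc1: +2 =14
r9=1001 pc2: +4 =18
r10=1010 pc2: +4 =22
r11=1011 pc3: +8 =30
r12=1100 pc2: +4 =34
r13=1101 pc3: +8 =42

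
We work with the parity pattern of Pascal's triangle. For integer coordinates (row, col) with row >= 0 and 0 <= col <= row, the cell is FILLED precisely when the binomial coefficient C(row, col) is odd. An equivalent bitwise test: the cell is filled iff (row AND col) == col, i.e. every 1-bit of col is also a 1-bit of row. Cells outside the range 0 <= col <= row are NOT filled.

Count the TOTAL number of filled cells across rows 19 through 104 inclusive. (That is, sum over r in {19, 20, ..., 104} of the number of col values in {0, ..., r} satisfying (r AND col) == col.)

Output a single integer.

Answer: 1240

Derivation:
r19=10011 pc3: +8 =8
r20=10100 pc2: +4 =12
r21=10101 pc3: +8 =20
r22=10110 pc3: +8 =28
r23=10111 pc4: +16 =44
r24=11000 pc2: +4 =48
r25=11001 pc3: +8 =56
r26=11010 pc3: +8 =64
r27=11011 pc4: +16 =80
r28=11100 pc3: +8 =88
r29=11101 pc4: +16 =104
r30=11110 pc4: +16 =120
r31=11111 pc5: +32 =152
r32=100000 pc1: +2 =154
r33=100001 pc2: +4 =158
r34=100010 pc2: +4 =162
r35=100011 pc3: +8 =170
r36=100100 pc2: +4 =174
r37=100101 pc3: +8 =182
r38=100110 pc3: +8 =190
r39=100111 pc4: +16 =206
r40=101000 pc2: +4 =210
r41=101001 pc3: +8 =218
r42=101010 pc3: +8 =226
r43=101011 pc4: +16 =242
r44=101100 pc3: +8 =250
r45=101101 pc4: +16 =266
r46=101110 pc4: +16 =282
r47=101111 pc5: +32 =314
r48=110000 pc2: +4 =318
r49=110001 pc3: +8 =326
r50=110010 pc3: +8 =334
r51=110011 pc4: +16 =350
r52=110100 pc3: +8 =358
r53=110101 pc4: +16 =374
r54=110110 pc4: +16 =390
r55=110111 pc5: +32 =422
r56=111000 pc3: +8 =430
r57=111001 pc4: +16 =446
r58=111010 pc4: +16 =462
r59=111011 pc5: +32 =494
r60=111100 pc4: +16 =510
r61=111101 pc5: +32 =542
r62=111110 pc5: +32 =574
r63=111111 pc6: +64 =638
r64=1000000 pc1: +2 =640
r65=1000001 pc2: +4 =644
r66=1000010 pc2: +4 =648
r67=1000011 pc3: +8 =656
r68=1000100 pc2: +4 =660
r69=1000101 pc3: +8 =668
r70=1000110 pc3: +8 =676
r71=1000111 pc4: +16 =692
r72=1001000 pc2: +4 =696
r73=1001001 pc3: +8 =704
r74=1001010 pc3: +8 =712
r75=1001011 pc4: +16 =728
r76=1001100 pc3: +8 =736
r77=1001101 pc4: +16 =752
r78=1001110 pc4: +16 =768
r79=1001111 pc5: +32 =800
r80=1010000 pc2: +4 =804
r81=1010001 pc3: +8 =812
r82=1010010 pc3: +8 =820
r83=1010011 pc4: +16 =836
r84=1010100 pc3: +8 =844
r85=1010101 pc4: +16 =860
r86=1010110 pc4: +16 =876
r87=1010111 pc5: +32 =908
r88=1011000 pc3: +8 =916
r89=1011001 pc4: +16 =932
r90=1011010 pc4: +16 =948
r91=1011011 pc5: +32 =980
r92=1011100 pc4: +16 =996
r93=1011101 pc5: +32 =1028
r94=1011110 pc5: +32 =1060
r95=1011111 pc6: +64 =1124
r96=1100000 pc2: +4 =1128
r97=1100001 pc3: +8 =1136
r98=1100010 pc3: +8 =1144
r99=1100011 pc4: +16 =1160
r100=1100100 pc3: +8 =1168
r101=1100101 pc4: +16 =1184
r102=1100110 pc4: +16 =1200
r103=1100111 pc5: +32 =1232
r104=1101000 pc3: +8 =1240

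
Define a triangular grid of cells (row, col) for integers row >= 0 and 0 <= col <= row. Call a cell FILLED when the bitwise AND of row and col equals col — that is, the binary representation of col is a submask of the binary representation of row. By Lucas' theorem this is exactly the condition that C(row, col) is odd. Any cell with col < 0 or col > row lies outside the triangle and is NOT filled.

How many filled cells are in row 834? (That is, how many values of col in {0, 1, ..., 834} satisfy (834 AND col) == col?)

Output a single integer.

834 in binary = 1101000010
popcount(834) = number of 1-bits in 1101000010 = 4
A col c satisfies (834 AND c) == c iff every set bit of c is also set in 834; each of the 4 set bits of 834 can independently be on or off in c.
count = 2^4 = 16

Answer: 16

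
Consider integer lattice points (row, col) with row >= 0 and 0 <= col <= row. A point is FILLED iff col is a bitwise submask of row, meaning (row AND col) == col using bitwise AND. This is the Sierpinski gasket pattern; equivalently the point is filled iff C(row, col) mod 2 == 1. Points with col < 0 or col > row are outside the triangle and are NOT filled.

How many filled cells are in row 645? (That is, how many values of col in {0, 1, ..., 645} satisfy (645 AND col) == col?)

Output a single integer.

Answer: 16

Derivation:
645 in binary = 1010000101
popcount(645) = number of 1-bits in 1010000101 = 4
A col c satisfies (645 AND c) == c iff every set bit of c is also set in 645; each of the 4 set bits of 645 can independently be on or off in c.
count = 2^4 = 16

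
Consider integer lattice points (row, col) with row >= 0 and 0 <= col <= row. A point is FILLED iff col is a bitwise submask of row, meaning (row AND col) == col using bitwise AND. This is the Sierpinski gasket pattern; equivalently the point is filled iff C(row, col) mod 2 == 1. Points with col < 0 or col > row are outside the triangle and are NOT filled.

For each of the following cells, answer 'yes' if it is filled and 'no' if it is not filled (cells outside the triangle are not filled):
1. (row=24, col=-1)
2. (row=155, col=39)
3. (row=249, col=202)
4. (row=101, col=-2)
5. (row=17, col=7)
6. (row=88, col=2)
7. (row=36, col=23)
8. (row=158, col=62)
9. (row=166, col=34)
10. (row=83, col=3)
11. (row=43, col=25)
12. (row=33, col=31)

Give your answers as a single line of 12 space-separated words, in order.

(24,-1): col outside [0, 24] -> not filled
(155,39): row=0b10011011, col=0b100111, row AND col = 0b11 = 3; 3 != 39 -> empty
(249,202): row=0b11111001, col=0b11001010, row AND col = 0b11001000 = 200; 200 != 202 -> empty
(101,-2): col outside [0, 101] -> not filled
(17,7): row=0b10001, col=0b111, row AND col = 0b1 = 1; 1 != 7 -> empty
(88,2): row=0b1011000, col=0b10, row AND col = 0b0 = 0; 0 != 2 -> empty
(36,23): row=0b100100, col=0b10111, row AND col = 0b100 = 4; 4 != 23 -> empty
(158,62): row=0b10011110, col=0b111110, row AND col = 0b11110 = 30; 30 != 62 -> empty
(166,34): row=0b10100110, col=0b100010, row AND col = 0b100010 = 34; 34 == 34 -> filled
(83,3): row=0b1010011, col=0b11, row AND col = 0b11 = 3; 3 == 3 -> filled
(43,25): row=0b101011, col=0b11001, row AND col = 0b1001 = 9; 9 != 25 -> empty
(33,31): row=0b100001, col=0b11111, row AND col = 0b1 = 1; 1 != 31 -> empty

Answer: no no no no no no no no yes yes no no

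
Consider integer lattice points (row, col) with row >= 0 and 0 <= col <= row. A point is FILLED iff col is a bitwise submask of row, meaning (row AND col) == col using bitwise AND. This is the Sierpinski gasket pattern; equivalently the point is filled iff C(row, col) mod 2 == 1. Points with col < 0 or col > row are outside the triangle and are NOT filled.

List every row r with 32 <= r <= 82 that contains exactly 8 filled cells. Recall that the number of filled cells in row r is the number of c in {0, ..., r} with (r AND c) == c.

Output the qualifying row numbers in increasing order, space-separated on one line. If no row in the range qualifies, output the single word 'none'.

Row r has 2^popcount(r) filled cells, so we need popcount(r) = log2(8) = 3.
Scan r = 32..82 and keep those with exactly 3 one-bits:
r=32=100000 popcount=1 -> skip
r=33=100001 popcount=2 -> skip
r=34=100010 popcount=2 -> skip
r=35=100011 popcount=3 -> KEEP
r=36=100100 popcount=2 -> skip
r=37=100101 popcount=3 -> KEEP
r=38=100110 popcount=3 -> KEEP
r=39=100111 popcount=4 -> skip
r=40=101000 popcount=2 -> skip
r=41=101001 popcount=3 -> KEEP
r=42=101010 popcount=3 -> KEEP
r=43=101011 popcount=4 -> skip
r=44=101100 popcount=3 -> KEEP
r=45=101101 popcount=4 -> skip
r=46=101110 popcount=4 -> skip
r=47=101111 popcount=5 -> skip
r=48=110000 popcount=2 -> skip
r=49=110001 popcount=3 -> KEEP
r=50=110010 popcount=3 -> KEEP
r=51=110011 popcount=4 -> skip
r=52=110100 popcount=3 -> KEEP
r=53=110101 popcount=4 -> skip
r=54=110110 popcount=4 -> skip
r=55=110111 popcount=5 -> skip
r=56=111000 popcount=3 -> KEEP
r=57=111001 popcount=4 -> skip
r=58=111010 popcount=4 -> skip
r=59=111011 popcount=5 -> skip
r=60=111100 popcount=4 -> skip
r=61=111101 popcount=5 -> skip
r=62=111110 popcount=5 -> skip
r=63=111111 popcount=6 -> skip
r=64=1000000 popcount=1 -> skip
r=65=1000001 popcount=2 -> skip
r=66=1000010 popcount=2 -> skip
r=67=1000011 popcount=3 -> KEEP
r=68=1000100 popcount=2 -> skip
r=69=1000101 popcount=3 -> KEEP
r=70=1000110 popcount=3 -> KEEP
r=71=1000111 popcount=4 -> skip
r=72=1001000 popcount=2 -> skip
r=73=1001001 popcount=3 -> KEEP
r=74=1001010 popcount=3 -> KEEP
r=75=1001011 popcount=4 -> skip
r=76=1001100 popcount=3 -> KEEP
r=77=1001101 popcount=4 -> skip
r=78=1001110 popcount=4 -> skip
r=79=1001111 popcount=5 -> skip
r=80=1010000 popcount=2 -> skip
r=81=1010001 popcount=3 -> KEEP
r=82=1010010 popcount=3 -> KEEP
Kept rows: 35 37 38 41 42 44 49 50 52 56 67 69 70 73 74 76 81 82

Answer: 35 37 38 41 42 44 49 50 52 56 67 69 70 73 74 76 81 82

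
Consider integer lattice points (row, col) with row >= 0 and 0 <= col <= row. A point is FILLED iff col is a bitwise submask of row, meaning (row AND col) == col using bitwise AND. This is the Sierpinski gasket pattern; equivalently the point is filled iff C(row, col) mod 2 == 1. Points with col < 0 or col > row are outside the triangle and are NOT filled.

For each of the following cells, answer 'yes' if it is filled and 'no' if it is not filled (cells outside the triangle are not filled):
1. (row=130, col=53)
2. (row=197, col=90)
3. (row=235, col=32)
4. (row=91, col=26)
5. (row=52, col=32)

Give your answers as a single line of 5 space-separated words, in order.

Answer: no no yes yes yes

Derivation:
(130,53): row=0b10000010, col=0b110101, row AND col = 0b0 = 0; 0 != 53 -> empty
(197,90): row=0b11000101, col=0b1011010, row AND col = 0b1000000 = 64; 64 != 90 -> empty
(235,32): row=0b11101011, col=0b100000, row AND col = 0b100000 = 32; 32 == 32 -> filled
(91,26): row=0b1011011, col=0b11010, row AND col = 0b11010 = 26; 26 == 26 -> filled
(52,32): row=0b110100, col=0b100000, row AND col = 0b100000 = 32; 32 == 32 -> filled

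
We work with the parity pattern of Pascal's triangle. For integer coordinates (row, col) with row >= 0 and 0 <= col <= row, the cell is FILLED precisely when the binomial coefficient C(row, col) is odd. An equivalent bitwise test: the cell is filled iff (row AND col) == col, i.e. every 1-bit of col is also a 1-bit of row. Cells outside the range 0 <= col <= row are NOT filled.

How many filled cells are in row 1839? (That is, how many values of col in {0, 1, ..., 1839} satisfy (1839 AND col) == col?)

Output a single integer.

1839 in binary = 11100101111
popcount(1839) = number of 1-bits in 11100101111 = 8
A col c satisfies (1839 AND c) == c iff every set bit of c is also set in 1839; each of the 8 set bits of 1839 can independently be on or off in c.
count = 2^8 = 256

Answer: 256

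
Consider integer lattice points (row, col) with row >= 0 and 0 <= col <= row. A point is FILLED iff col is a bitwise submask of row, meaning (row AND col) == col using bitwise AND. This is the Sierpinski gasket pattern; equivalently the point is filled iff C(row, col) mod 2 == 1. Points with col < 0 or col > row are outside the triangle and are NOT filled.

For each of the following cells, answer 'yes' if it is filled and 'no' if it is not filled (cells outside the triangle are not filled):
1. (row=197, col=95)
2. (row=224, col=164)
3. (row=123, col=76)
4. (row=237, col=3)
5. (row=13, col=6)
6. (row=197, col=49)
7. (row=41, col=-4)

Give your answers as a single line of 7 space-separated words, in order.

(197,95): row=0b11000101, col=0b1011111, row AND col = 0b1000101 = 69; 69 != 95 -> empty
(224,164): row=0b11100000, col=0b10100100, row AND col = 0b10100000 = 160; 160 != 164 -> empty
(123,76): row=0b1111011, col=0b1001100, row AND col = 0b1001000 = 72; 72 != 76 -> empty
(237,3): row=0b11101101, col=0b11, row AND col = 0b1 = 1; 1 != 3 -> empty
(13,6): row=0b1101, col=0b110, row AND col = 0b100 = 4; 4 != 6 -> empty
(197,49): row=0b11000101, col=0b110001, row AND col = 0b1 = 1; 1 != 49 -> empty
(41,-4): col outside [0, 41] -> not filled

Answer: no no no no no no no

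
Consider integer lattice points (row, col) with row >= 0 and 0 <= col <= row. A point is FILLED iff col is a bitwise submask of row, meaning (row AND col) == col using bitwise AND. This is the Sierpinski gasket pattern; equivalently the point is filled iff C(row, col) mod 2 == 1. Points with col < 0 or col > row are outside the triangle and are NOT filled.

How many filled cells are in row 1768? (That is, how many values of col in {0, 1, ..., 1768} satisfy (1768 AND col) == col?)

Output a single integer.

1768 in binary = 11011101000
popcount(1768) = number of 1-bits in 11011101000 = 6
A col c satisfies (1768 AND c) == c iff every set bit of c is also set in 1768; each of the 6 set bits of 1768 can independently be on or off in c.
count = 2^6 = 64

Answer: 64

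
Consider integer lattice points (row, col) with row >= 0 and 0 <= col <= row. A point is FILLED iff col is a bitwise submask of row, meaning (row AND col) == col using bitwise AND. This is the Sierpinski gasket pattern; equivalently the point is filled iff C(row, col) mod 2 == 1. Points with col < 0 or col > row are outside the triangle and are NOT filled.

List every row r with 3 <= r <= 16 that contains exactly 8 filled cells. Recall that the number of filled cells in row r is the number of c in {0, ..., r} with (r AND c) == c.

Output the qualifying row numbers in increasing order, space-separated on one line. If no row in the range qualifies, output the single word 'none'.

Answer: 7 11 13 14

Derivation:
Row r has 2^popcount(r) filled cells, so we need popcount(r) = log2(8) = 3.
Scan r = 3..16 and keep those with exactly 3 one-bits:
r=3=11 popcount=2 -> skip
r=4=100 popcount=1 -> skip
r=5=101 popcount=2 -> skip
r=6=110 popcount=2 -> skip
r=7=111 popcount=3 -> KEEP
r=8=1000 popcount=1 -> skip
r=9=1001 popcount=2 -> skip
r=10=1010 popcount=2 -> skip
r=11=1011 popcount=3 -> KEEP
r=12=1100 popcount=2 -> skip
r=13=1101 popcount=3 -> KEEP
r=14=1110 popcount=3 -> KEEP
r=15=1111 popcount=4 -> skip
r=16=10000 popcount=1 -> skip
Kept rows: 7 11 13 14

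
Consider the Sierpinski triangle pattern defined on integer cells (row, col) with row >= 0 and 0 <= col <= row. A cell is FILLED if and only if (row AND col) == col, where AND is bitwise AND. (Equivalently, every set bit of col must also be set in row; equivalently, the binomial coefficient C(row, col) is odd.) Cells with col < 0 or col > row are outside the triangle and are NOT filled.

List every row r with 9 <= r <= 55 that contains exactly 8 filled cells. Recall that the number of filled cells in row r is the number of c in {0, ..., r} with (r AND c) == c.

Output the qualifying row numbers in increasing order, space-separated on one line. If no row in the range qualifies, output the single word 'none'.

Answer: 11 13 14 19 21 22 25 26 28 35 37 38 41 42 44 49 50 52

Derivation:
Row r has 2^popcount(r) filled cells, so we need popcount(r) = log2(8) = 3.
Scan r = 9..55 and keep those with exactly 3 one-bits:
r=9=1001 popcount=2 -> skip
r=10=1010 popcount=2 -> skip
r=11=1011 popcount=3 -> KEEP
r=12=1100 popcount=2 -> skip
r=13=1101 popcount=3 -> KEEP
r=14=1110 popcount=3 -> KEEP
r=15=1111 popcount=4 -> skip
r=16=10000 popcount=1 -> skip
r=17=10001 popcount=2 -> skip
r=18=10010 popcount=2 -> skip
r=19=10011 popcount=3 -> KEEP
r=20=10100 popcount=2 -> skip
r=21=10101 popcount=3 -> KEEP
r=22=10110 popcount=3 -> KEEP
r=23=10111 popcount=4 -> skip
r=24=11000 popcount=2 -> skip
r=25=11001 popcount=3 -> KEEP
r=26=11010 popcount=3 -> KEEP
r=27=11011 popcount=4 -> skip
r=28=11100 popcount=3 -> KEEP
r=29=11101 popcount=4 -> skip
r=30=11110 popcount=4 -> skip
r=31=11111 popcount=5 -> skip
r=32=100000 popcount=1 -> skip
r=33=100001 popcount=2 -> skip
r=34=100010 popcount=2 -> skip
r=35=100011 popcount=3 -> KEEP
r=36=100100 popcount=2 -> skip
r=37=100101 popcount=3 -> KEEP
r=38=100110 popcount=3 -> KEEP
r=39=100111 popcount=4 -> skip
r=40=101000 popcount=2 -> skip
r=41=101001 popcount=3 -> KEEP
r=42=101010 popcount=3 -> KEEP
r=43=101011 popcount=4 -> skip
r=44=101100 popcount=3 -> KEEP
r=45=101101 popcount=4 -> skip
r=46=101110 popcount=4 -> skip
r=47=101111 popcount=5 -> skip
r=48=110000 popcount=2 -> skip
r=49=110001 popcount=3 -> KEEP
r=50=110010 popcount=3 -> KEEP
r=51=110011 popcount=4 -> skip
r=52=110100 popcount=3 -> KEEP
r=53=110101 popcount=4 -> skip
r=54=110110 popcount=4 -> skip
r=55=110111 popcount=5 -> skip
Kept rows: 11 13 14 19 21 22 25 26 28 35 37 38 41 42 44 49 50 52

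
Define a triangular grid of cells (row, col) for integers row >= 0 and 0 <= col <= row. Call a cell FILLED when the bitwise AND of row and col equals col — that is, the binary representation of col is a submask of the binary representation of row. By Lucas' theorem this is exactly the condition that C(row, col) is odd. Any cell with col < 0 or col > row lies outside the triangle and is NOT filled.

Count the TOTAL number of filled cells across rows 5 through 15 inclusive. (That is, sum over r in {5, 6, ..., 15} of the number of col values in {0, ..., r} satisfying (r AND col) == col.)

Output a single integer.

Answer: 70

Derivation:
r5=101 pc2: +4 =4
r6=110 pc2: +4 =8
r7=111 pc3: +8 =16
r8=1000 pc1: +2 =18
r9=1001 pc2: +4 =22
r10=1010 pc2: +4 =26
r11=1011 pc3: +8 =34
r12=1100 pc2: +4 =38
r13=1101 pc3: +8 =46
r14=1110 pc3: +8 =54
r15=1111 pc4: +16 =70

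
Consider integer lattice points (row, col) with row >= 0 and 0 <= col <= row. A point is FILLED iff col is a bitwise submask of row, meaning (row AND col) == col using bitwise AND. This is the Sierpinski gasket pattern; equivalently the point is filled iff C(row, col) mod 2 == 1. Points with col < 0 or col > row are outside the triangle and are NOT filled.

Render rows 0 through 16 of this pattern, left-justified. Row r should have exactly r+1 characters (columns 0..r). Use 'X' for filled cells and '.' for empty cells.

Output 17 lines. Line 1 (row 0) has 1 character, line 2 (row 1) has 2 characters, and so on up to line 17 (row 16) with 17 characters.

Answer: X
XX
X.X
XXXX
X...X
XX..XX
X.X.X.X
XXXXXXXX
X.......X
XX......XX
X.X.....X.X
XXXX....XXXX
X...X...X...X
XX..XX..XX..XX
X.X.X.X.X.X.X.X
XXXXXXXXXXXXXXXX
X...............X

Derivation:
r0=0: X
r1=1: XX
r2=10: X.X
r3=11: XXXX
r4=100: X...X
r5=101: XX..XX
r6=110: X.X.X.X
r7=111: XXXXXXXX
r8=1000: X.......X
r9=1001: XX......XX
r10=1010: X.X.....X.X
r11=1011: XXXX....XXXX
r12=1100: X...X...X...X
r13=1101: XX..XX..XX..XX
r14=1110: X.X.X.X.X.X.X.X
r15=1111: XXXXXXXXXXXXXXXX
r16=10000: X...............X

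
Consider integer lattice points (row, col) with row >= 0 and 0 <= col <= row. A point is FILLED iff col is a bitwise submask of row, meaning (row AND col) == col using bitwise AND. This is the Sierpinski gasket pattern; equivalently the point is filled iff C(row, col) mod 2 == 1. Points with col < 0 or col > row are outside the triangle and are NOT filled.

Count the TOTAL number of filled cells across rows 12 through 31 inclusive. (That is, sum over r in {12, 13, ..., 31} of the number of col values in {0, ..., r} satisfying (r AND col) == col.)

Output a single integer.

r12=1100 pc2: +4 =4
r13=1101 pc3: +8 =12
r14=1110 pc3: +8 =20
r15=1111 pc4: +16 =36
r16=10000 pc1: +2 =38
r17=10001 pc2: +4 =42
r18=10010 pc2: +4 =46
r19=10011 pc3: +8 =54
r20=10100 pc2: +4 =58
r21=10101 pc3: +8 =66
r22=10110 pc3: +8 =74
r23=10111 pc4: +16 =90
r24=11000 pc2: +4 =94
r25=11001 pc3: +8 =102
r26=11010 pc3: +8 =110
r27=11011 pc4: +16 =126
r28=11100 pc3: +8 =134
r29=11101 pc4: +16 =150
r30=11110 pc4: +16 =166
r31=11111 pc5: +32 =198

Answer: 198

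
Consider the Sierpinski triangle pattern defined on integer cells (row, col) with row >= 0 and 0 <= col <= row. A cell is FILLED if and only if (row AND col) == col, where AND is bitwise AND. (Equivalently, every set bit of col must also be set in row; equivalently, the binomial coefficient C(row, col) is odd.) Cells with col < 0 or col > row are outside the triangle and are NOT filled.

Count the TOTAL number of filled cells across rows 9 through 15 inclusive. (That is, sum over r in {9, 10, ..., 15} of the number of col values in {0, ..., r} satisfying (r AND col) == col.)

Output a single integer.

Answer: 52

Derivation:
r9=1001 pc2: +4 =4
r10=1010 pc2: +4 =8
r11=1011 pc3: +8 =16
r12=1100 pc2: +4 =20
r13=1101 pc3: +8 =28
r14=1110 pc3: +8 =36
r15=1111 pc4: +16 =52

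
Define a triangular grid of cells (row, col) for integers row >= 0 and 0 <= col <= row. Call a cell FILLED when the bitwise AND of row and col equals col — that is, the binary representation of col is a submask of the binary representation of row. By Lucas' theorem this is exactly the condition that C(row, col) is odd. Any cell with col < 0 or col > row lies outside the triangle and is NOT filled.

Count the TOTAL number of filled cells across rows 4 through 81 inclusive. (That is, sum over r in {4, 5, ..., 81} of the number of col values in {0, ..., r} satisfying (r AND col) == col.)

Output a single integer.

r4=100 pc1: +2 =2
r5=101 pc2: +4 =6
r6=110 pc2: +4 =10
r7=111 pc3: +8 =18
r8=1000 pc1: +2 =20
r9=1001 pc2: +4 =24
r10=1010 pc2: +4 =28
r11=1011 pc3: +8 =36
r12=1100 pc2: +4 =40
r13=1101 pc3: +8 =48
r14=1110 pc3: +8 =56
r15=1111 pc4: +16 =72
r16=10000 pc1: +2 =74
r17=10001 pc2: +4 =78
r18=10010 pc2: +4 =82
r19=10011 pc3: +8 =90
r20=10100 pc2: +4 =94
r21=10101 pc3: +8 =102
r22=10110 pc3: +8 =110
r23=10111 pc4: +16 =126
r24=11000 pc2: +4 =130
r25=11001 pc3: +8 =138
r26=11010 pc3: +8 =146
r27=11011 pc4: +16 =162
r28=11100 pc3: +8 =170
r29=11101 pc4: +16 =186
r30=11110 pc4: +16 =202
r31=11111 pc5: +32 =234
r32=100000 pc1: +2 =236
r33=100001 pc2: +4 =240
r34=100010 pc2: +4 =244
r35=100011 pc3: +8 =252
r36=100100 pc2: +4 =256
r37=100101 pc3: +8 =264
r38=100110 pc3: +8 =272
r39=100111 pc4: +16 =288
r40=101000 pc2: +4 =292
r41=101001 pc3: +8 =300
r42=101010 pc3: +8 =308
r43=101011 pc4: +16 =324
r44=101100 pc3: +8 =332
r45=101101 pc4: +16 =348
r46=101110 pc4: +16 =364
r47=101111 pc5: +32 =396
r48=110000 pc2: +4 =400
r49=110001 pc3: +8 =408
r50=110010 pc3: +8 =416
r51=110011 pc4: +16 =432
r52=110100 pc3: +8 =440
r53=110101 pc4: +16 =456
r54=110110 pc4: +16 =472
r55=110111 pc5: +32 =504
r56=111000 pc3: +8 =512
r57=111001 pc4: +16 =528
r58=111010 pc4: +16 =544
r59=111011 pc5: +32 =576
r60=111100 pc4: +16 =592
r61=111101 pc5: +32 =624
r62=111110 pc5: +32 =656
r63=111111 pc6: +64 =720
r64=1000000 pc1: +2 =722
r65=1000001 pc2: +4 =726
r66=1000010 pc2: +4 =730
r67=1000011 pc3: +8 =738
r68=1000100 pc2: +4 =742
r69=1000101 pc3: +8 =750
r70=1000110 pc3: +8 =758
r71=1000111 pc4: +16 =774
r72=1001000 pc2: +4 =778
r73=1001001 pc3: +8 =786
r74=1001010 pc3: +8 =794
r75=1001011 pc4: +16 =810
r76=1001100 pc3: +8 =818
r77=1001101 pc4: +16 =834
r78=1001110 pc4: +16 =850
r79=1001111 pc5: +32 =882
r80=1010000 pc2: +4 =886
r81=1010001 pc3: +8 =894

Answer: 894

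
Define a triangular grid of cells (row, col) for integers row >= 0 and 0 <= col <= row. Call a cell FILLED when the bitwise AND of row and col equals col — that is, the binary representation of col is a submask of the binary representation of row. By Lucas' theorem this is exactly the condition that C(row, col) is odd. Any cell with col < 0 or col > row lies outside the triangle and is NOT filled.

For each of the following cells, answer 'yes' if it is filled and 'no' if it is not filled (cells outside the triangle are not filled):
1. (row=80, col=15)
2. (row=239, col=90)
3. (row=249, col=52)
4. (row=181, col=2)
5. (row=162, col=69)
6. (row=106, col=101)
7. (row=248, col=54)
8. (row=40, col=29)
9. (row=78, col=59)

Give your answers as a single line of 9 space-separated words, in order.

(80,15): row=0b1010000, col=0b1111, row AND col = 0b0 = 0; 0 != 15 -> empty
(239,90): row=0b11101111, col=0b1011010, row AND col = 0b1001010 = 74; 74 != 90 -> empty
(249,52): row=0b11111001, col=0b110100, row AND col = 0b110000 = 48; 48 != 52 -> empty
(181,2): row=0b10110101, col=0b10, row AND col = 0b0 = 0; 0 != 2 -> empty
(162,69): row=0b10100010, col=0b1000101, row AND col = 0b0 = 0; 0 != 69 -> empty
(106,101): row=0b1101010, col=0b1100101, row AND col = 0b1100000 = 96; 96 != 101 -> empty
(248,54): row=0b11111000, col=0b110110, row AND col = 0b110000 = 48; 48 != 54 -> empty
(40,29): row=0b101000, col=0b11101, row AND col = 0b1000 = 8; 8 != 29 -> empty
(78,59): row=0b1001110, col=0b111011, row AND col = 0b1010 = 10; 10 != 59 -> empty

Answer: no no no no no no no no no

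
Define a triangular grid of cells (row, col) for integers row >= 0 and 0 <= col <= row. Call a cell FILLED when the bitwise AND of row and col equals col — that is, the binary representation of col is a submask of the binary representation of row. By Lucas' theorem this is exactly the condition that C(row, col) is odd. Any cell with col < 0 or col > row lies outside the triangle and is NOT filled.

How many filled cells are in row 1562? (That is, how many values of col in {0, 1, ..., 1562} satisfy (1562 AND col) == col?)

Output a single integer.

1562 in binary = 11000011010
popcount(1562) = number of 1-bits in 11000011010 = 5
A col c satisfies (1562 AND c) == c iff every set bit of c is also set in 1562; each of the 5 set bits of 1562 can independently be on or off in c.
count = 2^5 = 32

Answer: 32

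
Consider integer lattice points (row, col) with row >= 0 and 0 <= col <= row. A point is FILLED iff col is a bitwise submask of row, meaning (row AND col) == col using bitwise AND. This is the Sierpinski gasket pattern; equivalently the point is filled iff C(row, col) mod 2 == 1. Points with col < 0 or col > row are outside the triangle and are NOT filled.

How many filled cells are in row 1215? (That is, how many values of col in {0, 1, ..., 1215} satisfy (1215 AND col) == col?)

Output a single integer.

Answer: 256

Derivation:
1215 in binary = 10010111111
popcount(1215) = number of 1-bits in 10010111111 = 8
A col c satisfies (1215 AND c) == c iff every set bit of c is also set in 1215; each of the 8 set bits of 1215 can independently be on or off in c.
count = 2^8 = 256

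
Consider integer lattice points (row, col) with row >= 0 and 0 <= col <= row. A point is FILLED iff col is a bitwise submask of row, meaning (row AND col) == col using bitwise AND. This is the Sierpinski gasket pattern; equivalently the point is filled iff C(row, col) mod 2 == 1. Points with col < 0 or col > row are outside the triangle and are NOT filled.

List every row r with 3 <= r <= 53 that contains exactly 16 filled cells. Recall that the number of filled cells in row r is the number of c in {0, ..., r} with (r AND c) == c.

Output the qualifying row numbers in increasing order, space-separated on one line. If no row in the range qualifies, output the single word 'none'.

Answer: 15 23 27 29 30 39 43 45 46 51 53

Derivation:
Row r has 2^popcount(r) filled cells, so we need popcount(r) = log2(16) = 4.
Scan r = 3..53 and keep those with exactly 4 one-bits:
r=3=11 popcount=2 -> skip
r=4=100 popcount=1 -> skip
r=5=101 popcount=2 -> skip
r=6=110 popcount=2 -> skip
r=7=111 popcount=3 -> skip
r=8=1000 popcount=1 -> skip
r=9=1001 popcount=2 -> skip
r=10=1010 popcount=2 -> skip
r=11=1011 popcount=3 -> skip
r=12=1100 popcount=2 -> skip
r=13=1101 popcount=3 -> skip
r=14=1110 popcount=3 -> skip
r=15=1111 popcount=4 -> KEEP
r=16=10000 popcount=1 -> skip
r=17=10001 popcount=2 -> skip
r=18=10010 popcount=2 -> skip
r=19=10011 popcount=3 -> skip
r=20=10100 popcount=2 -> skip
r=21=10101 popcount=3 -> skip
r=22=10110 popcount=3 -> skip
r=23=10111 popcount=4 -> KEEP
r=24=11000 popcount=2 -> skip
r=25=11001 popcount=3 -> skip
r=26=11010 popcount=3 -> skip
r=27=11011 popcount=4 -> KEEP
r=28=11100 popcount=3 -> skip
r=29=11101 popcount=4 -> KEEP
r=30=11110 popcount=4 -> KEEP
r=31=11111 popcount=5 -> skip
r=32=100000 popcount=1 -> skip
r=33=100001 popcount=2 -> skip
r=34=100010 popcount=2 -> skip
r=35=100011 popcount=3 -> skip
r=36=100100 popcount=2 -> skip
r=37=100101 popcount=3 -> skip
r=38=100110 popcount=3 -> skip
r=39=100111 popcount=4 -> KEEP
r=40=101000 popcount=2 -> skip
r=41=101001 popcount=3 -> skip
r=42=101010 popcount=3 -> skip
r=43=101011 popcount=4 -> KEEP
r=44=101100 popcount=3 -> skip
r=45=101101 popcount=4 -> KEEP
r=46=101110 popcount=4 -> KEEP
r=47=101111 popcount=5 -> skip
r=48=110000 popcount=2 -> skip
r=49=110001 popcount=3 -> skip
r=50=110010 popcount=3 -> skip
r=51=110011 popcount=4 -> KEEP
r=52=110100 popcount=3 -> skip
r=53=110101 popcount=4 -> KEEP
Kept rows: 15 23 27 29 30 39 43 45 46 51 53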